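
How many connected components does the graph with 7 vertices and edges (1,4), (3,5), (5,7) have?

Step 1: Build adjacency list from edges:
  1: 4
  2: (none)
  3: 5
  4: 1
  5: 3, 7
  6: (none)
  7: 5

Step 2: Run BFS/DFS from vertex 1:
  Visited: {1, 4}
  Reached 2 of 7 vertices

Step 3: Only 2 of 7 vertices reached. Graph is disconnected.
Connected components: {1, 4}, {2}, {3, 5, 7}, {6}
Number of connected components: 4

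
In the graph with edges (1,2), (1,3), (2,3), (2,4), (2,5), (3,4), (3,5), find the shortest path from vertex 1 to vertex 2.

Step 1: Build adjacency list:
  1: 2, 3
  2: 1, 3, 4, 5
  3: 1, 2, 4, 5
  4: 2, 3
  5: 2, 3

Step 2: BFS from vertex 1 to find shortest path to 2:
  vertex 2 reached at distance 1

Step 3: Shortest path: 1 -> 2
Path length: 1 edge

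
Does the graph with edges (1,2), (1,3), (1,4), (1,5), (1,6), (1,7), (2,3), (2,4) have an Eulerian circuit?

Step 1: Find the degree of each vertex:
  deg(1) = 6
  deg(2) = 3
  deg(3) = 2
  deg(4) = 2
  deg(5) = 1
  deg(6) = 1
  deg(7) = 1

Step 2: Count vertices with odd degree:
  Odd-degree vertices: 2, 5, 6, 7 (4 total)

Step 3: Apply Euler's theorem:
  - Eulerian circuit exists iff graph is connected and all vertices have even degree
  - Eulerian path exists iff graph is connected and has 0 or 2 odd-degree vertices

Graph has 4 odd-degree vertices (need 0 or 2).
Neither Eulerian path nor Eulerian circuit exists.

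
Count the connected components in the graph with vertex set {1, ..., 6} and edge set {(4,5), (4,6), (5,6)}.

Step 1: Build adjacency list from edges:
  1: (none)
  2: (none)
  3: (none)
  4: 5, 6
  5: 4, 6
  6: 4, 5

Step 2: Run BFS/DFS from vertex 1:
  Visited: {1}
  Reached 1 of 6 vertices

Step 3: Only 1 of 6 vertices reached. Graph is disconnected.
Connected components: {1}, {2}, {3}, {4, 5, 6}
Number of connected components: 4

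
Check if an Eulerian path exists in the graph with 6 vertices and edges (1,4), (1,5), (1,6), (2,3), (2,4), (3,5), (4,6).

Step 1: Find the degree of each vertex:
  deg(1) = 3
  deg(2) = 2
  deg(3) = 2
  deg(4) = 3
  deg(5) = 2
  deg(6) = 2

Step 2: Count vertices with odd degree:
  Odd-degree vertices: 1, 4 (2 total)

Step 3: Apply Euler's theorem:
  - Eulerian circuit exists iff graph is connected and all vertices have even degree
  - Eulerian path exists iff graph is connected and has 0 or 2 odd-degree vertices

Graph is connected with exactly 2 odd-degree vertices (1, 4).
Eulerian path exists (starting and ending at the odd-degree vertices), but no Eulerian circuit.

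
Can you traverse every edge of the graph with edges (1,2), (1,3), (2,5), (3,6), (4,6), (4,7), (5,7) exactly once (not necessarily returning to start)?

Step 1: Find the degree of each vertex:
  deg(1) = 2
  deg(2) = 2
  deg(3) = 2
  deg(4) = 2
  deg(5) = 2
  deg(6) = 2
  deg(7) = 2

Step 2: Count vertices with odd degree:
  All vertices have even degree (0 odd-degree vertices)

Step 3: Apply Euler's theorem:
  - Eulerian circuit exists iff graph is connected and all vertices have even degree
  - Eulerian path exists iff graph is connected and has 0 or 2 odd-degree vertices

Graph is connected with 0 odd-degree vertices.
Both Eulerian circuit and Eulerian path exist.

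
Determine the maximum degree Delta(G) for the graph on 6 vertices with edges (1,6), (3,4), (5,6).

Step 1: Count edges incident to each vertex:
  deg(1) = 1 (neighbors: 6)
  deg(2) = 0 (neighbors: none)
  deg(3) = 1 (neighbors: 4)
  deg(4) = 1 (neighbors: 3)
  deg(5) = 1 (neighbors: 6)
  deg(6) = 2 (neighbors: 1, 5)

Step 2: Find maximum:
  max(1, 0, 1, 1, 1, 2) = 2 (vertex 6)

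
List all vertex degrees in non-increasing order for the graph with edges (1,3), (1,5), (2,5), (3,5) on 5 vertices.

Step 1: Count edges incident to each vertex:
  deg(1) = 2 (neighbors: 3, 5)
  deg(2) = 1 (neighbors: 5)
  deg(3) = 2 (neighbors: 1, 5)
  deg(4) = 0 (neighbors: none)
  deg(5) = 3 (neighbors: 1, 2, 3)

Step 2: Sort degrees in non-increasing order:
  Degrees: [2, 1, 2, 0, 3] -> sorted: [3, 2, 2, 1, 0]

Degree sequence: [3, 2, 2, 1, 0]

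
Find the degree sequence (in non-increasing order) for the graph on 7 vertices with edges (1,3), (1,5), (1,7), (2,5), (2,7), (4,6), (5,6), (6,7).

Step 1: Count edges incident to each vertex:
  deg(1) = 3 (neighbors: 3, 5, 7)
  deg(2) = 2 (neighbors: 5, 7)
  deg(3) = 1 (neighbors: 1)
  deg(4) = 1 (neighbors: 6)
  deg(5) = 3 (neighbors: 1, 2, 6)
  deg(6) = 3 (neighbors: 4, 5, 7)
  deg(7) = 3 (neighbors: 1, 2, 6)

Step 2: Sort degrees in non-increasing order:
  Degrees: [3, 2, 1, 1, 3, 3, 3] -> sorted: [3, 3, 3, 3, 2, 1, 1]

Degree sequence: [3, 3, 3, 3, 2, 1, 1]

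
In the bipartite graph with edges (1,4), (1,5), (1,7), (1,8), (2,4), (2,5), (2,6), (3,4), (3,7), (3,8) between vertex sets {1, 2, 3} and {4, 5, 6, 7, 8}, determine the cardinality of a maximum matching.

Step 1: List the neighbors of each left vertex:
  1: 4, 5, 7, 8
  2: 4, 5, 6
  3: 4, 7, 8

Step 2: Greedily match left vertices, then look for augmenting paths:
  Match 1 -- 4
  Match 2 -- 5
  Match 3 -- 7
  No augmenting path remains.

Step 3: Verify this is maximum:
  Matching size 3 = min(|L|, |R|) = min(3, 5), which is an upper bound, so this matching is maximum.

Maximum matching: {(1,4), (2,5), (3,7)}
Size: 3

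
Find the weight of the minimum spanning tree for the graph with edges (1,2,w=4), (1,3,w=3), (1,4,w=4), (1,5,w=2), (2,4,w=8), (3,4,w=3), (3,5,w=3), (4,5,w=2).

Apply Kruskal's algorithm (sort edges by weight, add if no cycle):

Sorted edges by weight:
  (1,5) w=2
  (4,5) w=2
  (1,3) w=3
  (3,4) w=3
  (3,5) w=3
  (1,4) w=4
  (1,2) w=4
  (2,4) w=8

Add edge (1,5) w=2 -- no cycle. Running total: 2
Add edge (4,5) w=2 -- no cycle. Running total: 4
Add edge (1,3) w=3 -- no cycle. Running total: 7
Skip edge (3,4) w=3 -- would create cycle
Skip edge (3,5) w=3 -- would create cycle
Skip edge (1,4) w=4 -- would create cycle
Add edge (1,2) w=4 -- no cycle. Running total: 11

MST edges: (1,5,w=2), (4,5,w=2), (1,3,w=3), (1,2,w=4)
Total MST weight: 2 + 2 + 3 + 4 = 11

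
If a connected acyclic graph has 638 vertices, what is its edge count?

A tree on n vertices always has exactly n - 1 edges.
For n = 638: edges = 638 - 1 = 637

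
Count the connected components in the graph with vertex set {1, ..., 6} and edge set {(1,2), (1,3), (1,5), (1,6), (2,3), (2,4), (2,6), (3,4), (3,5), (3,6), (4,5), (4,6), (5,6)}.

Step 1: Build adjacency list from edges:
  1: 2, 3, 5, 6
  2: 1, 3, 4, 6
  3: 1, 2, 4, 5, 6
  4: 2, 3, 5, 6
  5: 1, 3, 4, 6
  6: 1, 2, 3, 4, 5

Step 2: Run BFS/DFS from vertex 1:
  Visited: {1, 2, 3, 5, 6, 4}
  Reached 6 of 6 vertices

Step 3: All 6 vertices reached from vertex 1, so the graph is connected.
Number of connected components: 1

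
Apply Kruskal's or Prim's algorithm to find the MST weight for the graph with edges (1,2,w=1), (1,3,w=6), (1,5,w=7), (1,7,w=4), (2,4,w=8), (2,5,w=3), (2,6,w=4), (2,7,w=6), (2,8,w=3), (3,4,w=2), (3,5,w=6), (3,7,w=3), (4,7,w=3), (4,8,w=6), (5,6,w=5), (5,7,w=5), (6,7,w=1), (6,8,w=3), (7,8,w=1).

Apply Kruskal's algorithm (sort edges by weight, add if no cycle):

Sorted edges by weight:
  (1,2) w=1
  (6,7) w=1
  (7,8) w=1
  (3,4) w=2
  (2,5) w=3
  (2,8) w=3
  (3,7) w=3
  (4,7) w=3
  (6,8) w=3
  (1,7) w=4
  (2,6) w=4
  (5,6) w=5
  (5,7) w=5
  (1,3) w=6
  (2,7) w=6
  (3,5) w=6
  (4,8) w=6
  (1,5) w=7
  (2,4) w=8

Add edge (1,2) w=1 -- no cycle. Running total: 1
Add edge (6,7) w=1 -- no cycle. Running total: 2
Add edge (7,8) w=1 -- no cycle. Running total: 3
Add edge (3,4) w=2 -- no cycle. Running total: 5
Add edge (2,5) w=3 -- no cycle. Running total: 8
Add edge (2,8) w=3 -- no cycle. Running total: 11
Add edge (3,7) w=3 -- no cycle. Running total: 14

MST edges: (1,2,w=1), (6,7,w=1), (7,8,w=1), (3,4,w=2), (2,5,w=3), (2,8,w=3), (3,7,w=3)
Total MST weight: 1 + 1 + 1 + 2 + 3 + 3 + 3 = 14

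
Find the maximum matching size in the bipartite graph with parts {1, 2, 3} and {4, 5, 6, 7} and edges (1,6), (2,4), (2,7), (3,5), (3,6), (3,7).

Step 1: List the neighbors of each left vertex:
  1: 6
  2: 4, 7
  3: 5, 6, 7

Step 2: Greedily match left vertices, then look for augmenting paths:
  Match 1 -- 6
  Match 2 -- 4
  Match 3 -- 5
  No augmenting path remains.

Step 3: Verify this is maximum:
  Matching size 3 = min(|L|, |R|) = min(3, 4), which is an upper bound, so this matching is maximum.

Maximum matching: {(1,6), (2,4), (3,5)}
Size: 3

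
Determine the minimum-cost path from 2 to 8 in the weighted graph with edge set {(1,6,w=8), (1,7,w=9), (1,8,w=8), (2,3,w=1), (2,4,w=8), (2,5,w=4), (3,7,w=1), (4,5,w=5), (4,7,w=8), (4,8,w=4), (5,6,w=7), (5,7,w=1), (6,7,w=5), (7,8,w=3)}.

Step 1: Build adjacency list with weights:
  1: 6(w=8), 7(w=9), 8(w=8)
  2: 3(w=1), 4(w=8), 5(w=4)
  3: 2(w=1), 7(w=1)
  4: 2(w=8), 5(w=5), 7(w=8), 8(w=4)
  5: 2(w=4), 4(w=5), 6(w=7), 7(w=1)
  6: 1(w=8), 5(w=7), 7(w=5)
  7: 1(w=9), 3(w=1), 4(w=8), 5(w=1), 6(w=5), 8(w=3)
  8: 1(w=8), 4(w=4), 7(w=3)

Step 2: Apply Dijkstra's algorithm from vertex 2:
  Visit vertex 2 (distance=0)
    Update dist[3] = 1
    Update dist[4] = 8
    Update dist[5] = 4
  Visit vertex 3 (distance=1)
    Update dist[7] = 2
  Visit vertex 7 (distance=2)
    Update dist[1] = 11
    Update dist[5] = 3
    Update dist[6] = 7
    Update dist[8] = 5
  Visit vertex 5 (distance=3)
  Visit vertex 8 (distance=5)

Step 3: Shortest path: 2 -> 3 -> 7 -> 8
Total weight: 1 + 1 + 3 = 5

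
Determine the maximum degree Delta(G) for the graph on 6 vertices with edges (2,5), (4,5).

Step 1: Count edges incident to each vertex:
  deg(1) = 0 (neighbors: none)
  deg(2) = 1 (neighbors: 5)
  deg(3) = 0 (neighbors: none)
  deg(4) = 1 (neighbors: 5)
  deg(5) = 2 (neighbors: 2, 4)
  deg(6) = 0 (neighbors: none)

Step 2: Find maximum:
  max(0, 1, 0, 1, 2, 0) = 2 (vertex 5)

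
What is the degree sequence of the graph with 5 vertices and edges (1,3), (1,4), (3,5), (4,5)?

Step 1: Count edges incident to each vertex:
  deg(1) = 2 (neighbors: 3, 4)
  deg(2) = 0 (neighbors: none)
  deg(3) = 2 (neighbors: 1, 5)
  deg(4) = 2 (neighbors: 1, 5)
  deg(5) = 2 (neighbors: 3, 4)

Step 2: Sort degrees in non-increasing order:
  Degrees: [2, 0, 2, 2, 2] -> sorted: [2, 2, 2, 2, 0]

Degree sequence: [2, 2, 2, 2, 0]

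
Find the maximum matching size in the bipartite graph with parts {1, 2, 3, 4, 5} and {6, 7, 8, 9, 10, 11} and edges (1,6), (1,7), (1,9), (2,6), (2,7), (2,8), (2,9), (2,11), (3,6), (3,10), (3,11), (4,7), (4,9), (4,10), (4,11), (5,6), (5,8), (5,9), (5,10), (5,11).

Step 1: List the neighbors of each left vertex:
  1: 6, 7, 9
  2: 6, 7, 8, 9, 11
  3: 6, 10, 11
  4: 7, 9, 10, 11
  5: 6, 8, 9, 10, 11

Step 2: Greedily match left vertices, then look for augmenting paths:
  Match 1 -- 6
  Match 2 -- 7
  Match 3 -- 10
  Match 4 -- 9
  Match 5 -- 8
  No augmenting path remains.

Step 3: Verify this is maximum:
  Matching size 5 = min(|L|, |R|) = min(5, 6), which is an upper bound, so this matching is maximum.

Maximum matching: {(1,6), (2,7), (3,10), (4,9), (5,8)}
Size: 5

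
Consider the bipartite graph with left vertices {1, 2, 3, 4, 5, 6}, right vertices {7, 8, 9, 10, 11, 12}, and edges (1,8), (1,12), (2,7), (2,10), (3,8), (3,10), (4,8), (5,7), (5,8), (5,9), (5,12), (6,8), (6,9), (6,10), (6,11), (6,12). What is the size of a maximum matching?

Step 1: List the neighbors of each left vertex:
  1: 8, 12
  2: 7, 10
  3: 8, 10
  4: 8
  5: 7, 8, 9, 12
  6: 8, 9, 10, 11, 12

Step 2: Greedily match left vertices, then look for augmenting paths:
  Match 1 -- 12
  Match 2 -- 7
  Match 3 -- 10
  Match 4 -- 8
  Match 5 -- 9
  Match 6 -- 11
  No augmenting path remains.

Step 3: Verify this is maximum:
  Matching size 6 = min(|L|, |R|) = min(6, 6), which is an upper bound, so this matching is maximum.

Maximum matching: {(1,12), (2,7), (3,10), (4,8), (5,9), (6,11)}
Size: 6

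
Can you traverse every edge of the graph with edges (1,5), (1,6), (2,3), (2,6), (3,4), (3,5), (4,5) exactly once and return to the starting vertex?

Step 1: Find the degree of each vertex:
  deg(1) = 2
  deg(2) = 2
  deg(3) = 3
  deg(4) = 2
  deg(5) = 3
  deg(6) = 2

Step 2: Count vertices with odd degree:
  Odd-degree vertices: 3, 5 (2 total)

Step 3: Apply Euler's theorem:
  - Eulerian circuit exists iff graph is connected and all vertices have even degree
  - Eulerian path exists iff graph is connected and has 0 or 2 odd-degree vertices

Graph is connected with exactly 2 odd-degree vertices (3, 5).
Eulerian path exists (starting and ending at the odd-degree vertices), but no Eulerian circuit.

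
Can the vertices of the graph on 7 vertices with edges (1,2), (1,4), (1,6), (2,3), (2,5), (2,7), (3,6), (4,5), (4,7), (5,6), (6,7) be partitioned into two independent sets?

Step 1: Attempt 2-coloring using BFS:
  Start at vertex 1, assign color 0
  Color vertex 2 with color 1 (neighbor of 1)
  Color vertex 4 with color 1 (neighbor of 1)
  Color vertex 6 with color 1 (neighbor of 1)
  Color vertex 3 with color 0 (neighbor of 2)
  Color vertex 5 with color 0 (neighbor of 2)
  Color vertex 7 with color 0 (neighbor of 2)

Step 2: 2-coloring succeeded. No conflicts found.
  Set A (color 0): {1, 3, 5, 7}
  Set B (color 1): {2, 4, 6}

The graph is bipartite with partition {1, 3, 5, 7}, {2, 4, 6}.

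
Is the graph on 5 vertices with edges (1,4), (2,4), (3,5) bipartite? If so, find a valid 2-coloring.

Step 1: Attempt 2-coloring using BFS:
  Start at vertex 1, assign color 0
  Color vertex 4 with color 1 (neighbor of 1)
  Color vertex 2 with color 0 (neighbor of 4)
  Start new component at vertex 3, assign color 0
  Color vertex 5 with color 1 (neighbor of 3)

Step 2: 2-coloring succeeded. No conflicts found.
  Set A (color 0): {1, 2, 3}
  Set B (color 1): {4, 5}

The graph is bipartite with partition {1, 2, 3}, {4, 5}.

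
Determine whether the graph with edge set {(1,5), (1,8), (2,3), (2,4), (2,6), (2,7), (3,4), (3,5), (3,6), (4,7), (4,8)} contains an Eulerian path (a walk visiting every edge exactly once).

Step 1: Find the degree of each vertex:
  deg(1) = 2
  deg(2) = 4
  deg(3) = 4
  deg(4) = 4
  deg(5) = 2
  deg(6) = 2
  deg(7) = 2
  deg(8) = 2

Step 2: Count vertices with odd degree:
  All vertices have even degree (0 odd-degree vertices)

Step 3: Apply Euler's theorem:
  - Eulerian circuit exists iff graph is connected and all vertices have even degree
  - Eulerian path exists iff graph is connected and has 0 or 2 odd-degree vertices

Graph is connected with 0 odd-degree vertices.
Both Eulerian circuit and Eulerian path exist.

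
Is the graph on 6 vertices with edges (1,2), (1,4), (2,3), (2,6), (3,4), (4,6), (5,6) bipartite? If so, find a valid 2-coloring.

Step 1: Attempt 2-coloring using BFS:
  Start at vertex 1, assign color 0
  Color vertex 2 with color 1 (neighbor of 1)
  Color vertex 4 with color 1 (neighbor of 1)
  Color vertex 3 with color 0 (neighbor of 2)
  Color vertex 6 with color 0 (neighbor of 2)
  Color vertex 5 with color 1 (neighbor of 6)

Step 2: 2-coloring succeeded. No conflicts found.
  Set A (color 0): {1, 3, 6}
  Set B (color 1): {2, 4, 5}

The graph is bipartite with partition {1, 3, 6}, {2, 4, 5}.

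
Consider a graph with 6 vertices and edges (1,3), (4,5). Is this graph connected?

Step 1: Build adjacency list from edges:
  1: 3
  2: (none)
  3: 1
  4: 5
  5: 4
  6: (none)

Step 2: Run BFS/DFS from vertex 1:
  Visited: {1, 3}
  Reached 2 of 6 vertices

Step 3: Only 2 of 6 vertices reached. Graph is disconnected.
Connected components: {1, 3}, {2}, {4, 5}, {6}
Answer: No, the graph is not connected (4 components).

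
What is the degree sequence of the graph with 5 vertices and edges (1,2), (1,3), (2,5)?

Step 1: Count edges incident to each vertex:
  deg(1) = 2 (neighbors: 2, 3)
  deg(2) = 2 (neighbors: 1, 5)
  deg(3) = 1 (neighbors: 1)
  deg(4) = 0 (neighbors: none)
  deg(5) = 1 (neighbors: 2)

Step 2: Sort degrees in non-increasing order:
  Degrees: [2, 2, 1, 0, 1] -> sorted: [2, 2, 1, 1, 0]

Degree sequence: [2, 2, 1, 1, 0]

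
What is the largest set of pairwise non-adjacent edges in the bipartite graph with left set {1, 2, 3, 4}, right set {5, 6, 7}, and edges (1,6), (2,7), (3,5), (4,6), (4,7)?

Step 1: List the neighbors of each left vertex:
  1: 6
  2: 7
  3: 5
  4: 6, 7

Step 2: Greedily match left vertices, then look for augmenting paths:
  Match 1 -- 6
  Match 2 -- 7
  Match 3 -- 5
  No augmenting path remains.

Step 3: Verify this is maximum:
  Matching size 3 = min(|L|, |R|) = min(4, 3), which is an upper bound, so this matching is maximum.

Maximum matching: {(1,6), (2,7), (3,5)}
Size: 3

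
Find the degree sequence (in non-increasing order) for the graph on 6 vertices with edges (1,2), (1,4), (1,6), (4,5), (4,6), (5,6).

Step 1: Count edges incident to each vertex:
  deg(1) = 3 (neighbors: 2, 4, 6)
  deg(2) = 1 (neighbors: 1)
  deg(3) = 0 (neighbors: none)
  deg(4) = 3 (neighbors: 1, 5, 6)
  deg(5) = 2 (neighbors: 4, 6)
  deg(6) = 3 (neighbors: 1, 4, 5)

Step 2: Sort degrees in non-increasing order:
  Degrees: [3, 1, 0, 3, 2, 3] -> sorted: [3, 3, 3, 2, 1, 0]

Degree sequence: [3, 3, 3, 2, 1, 0]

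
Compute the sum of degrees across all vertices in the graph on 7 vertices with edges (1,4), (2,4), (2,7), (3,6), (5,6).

Step 1: Count edges incident to each vertex:
  deg(1) = 1 (neighbors: 4)
  deg(2) = 2 (neighbors: 4, 7)
  deg(3) = 1 (neighbors: 6)
  deg(4) = 2 (neighbors: 1, 2)
  deg(5) = 1 (neighbors: 6)
  deg(6) = 2 (neighbors: 3, 5)
  deg(7) = 1 (neighbors: 2)

Step 2: Sum all degrees:
  1 + 2 + 1 + 2 + 1 + 2 + 1 = 10

Verification: sum of degrees = 2 * |E| = 2 * 5 = 10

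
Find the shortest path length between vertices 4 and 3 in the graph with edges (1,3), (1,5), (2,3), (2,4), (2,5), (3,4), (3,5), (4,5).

Step 1: Build adjacency list:
  1: 3, 5
  2: 3, 4, 5
  3: 1, 2, 4, 5
  4: 2, 3, 5
  5: 1, 2, 3, 4

Step 2: BFS from vertex 4 to find shortest path to 3:
  vertex 2 reached at distance 1
  vertex 3 reached at distance 1

Step 3: Shortest path: 4 -> 3
Path length: 1 edge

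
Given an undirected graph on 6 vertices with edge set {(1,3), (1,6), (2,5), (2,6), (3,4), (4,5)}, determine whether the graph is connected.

Step 1: Build adjacency list from edges:
  1: 3, 6
  2: 5, 6
  3: 1, 4
  4: 3, 5
  5: 2, 4
  6: 1, 2

Step 2: Run BFS/DFS from vertex 1:
  Visited: {1, 3, 6, 4, 2, 5}
  Reached 6 of 6 vertices

Step 3: All 6 vertices reached from vertex 1, so the graph is connected.
Answer: Yes, the graph is connected.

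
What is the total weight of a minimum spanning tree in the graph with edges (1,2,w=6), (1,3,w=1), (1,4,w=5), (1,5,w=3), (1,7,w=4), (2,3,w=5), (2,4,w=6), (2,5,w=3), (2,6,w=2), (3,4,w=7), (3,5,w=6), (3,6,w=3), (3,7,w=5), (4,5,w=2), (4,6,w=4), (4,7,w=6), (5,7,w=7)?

Apply Kruskal's algorithm (sort edges by weight, add if no cycle):

Sorted edges by weight:
  (1,3) w=1
  (2,6) w=2
  (4,5) w=2
  (1,5) w=3
  (2,5) w=3
  (3,6) w=3
  (1,7) w=4
  (4,6) w=4
  (1,4) w=5
  (2,3) w=5
  (3,7) w=5
  (1,2) w=6
  (2,4) w=6
  (3,5) w=6
  (4,7) w=6
  (3,4) w=7
  (5,7) w=7

Add edge (1,3) w=1 -- no cycle. Running total: 1
Add edge (2,6) w=2 -- no cycle. Running total: 3
Add edge (4,5) w=2 -- no cycle. Running total: 5
Add edge (1,5) w=3 -- no cycle. Running total: 8
Add edge (2,5) w=3 -- no cycle. Running total: 11
Skip edge (3,6) w=3 -- would create cycle
Add edge (1,7) w=4 -- no cycle. Running total: 15

MST edges: (1,3,w=1), (2,6,w=2), (4,5,w=2), (1,5,w=3), (2,5,w=3), (1,7,w=4)
Total MST weight: 1 + 2 + 2 + 3 + 3 + 4 = 15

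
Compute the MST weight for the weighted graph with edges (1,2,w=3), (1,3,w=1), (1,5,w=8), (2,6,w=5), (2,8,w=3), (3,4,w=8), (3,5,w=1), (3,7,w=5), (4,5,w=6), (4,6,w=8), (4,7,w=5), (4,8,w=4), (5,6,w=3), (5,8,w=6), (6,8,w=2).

Apply Kruskal's algorithm (sort edges by weight, add if no cycle):

Sorted edges by weight:
  (1,3) w=1
  (3,5) w=1
  (6,8) w=2
  (1,2) w=3
  (2,8) w=3
  (5,6) w=3
  (4,8) w=4
  (2,6) w=5
  (3,7) w=5
  (4,7) w=5
  (4,5) w=6
  (5,8) w=6
  (1,5) w=8
  (3,4) w=8
  (4,6) w=8

Add edge (1,3) w=1 -- no cycle. Running total: 1
Add edge (3,5) w=1 -- no cycle. Running total: 2
Add edge (6,8) w=2 -- no cycle. Running total: 4
Add edge (1,2) w=3 -- no cycle. Running total: 7
Add edge (2,8) w=3 -- no cycle. Running total: 10
Skip edge (5,6) w=3 -- would create cycle
Add edge (4,8) w=4 -- no cycle. Running total: 14
Skip edge (2,6) w=5 -- would create cycle
Add edge (3,7) w=5 -- no cycle. Running total: 19

MST edges: (1,3,w=1), (3,5,w=1), (6,8,w=2), (1,2,w=3), (2,8,w=3), (4,8,w=4), (3,7,w=5)
Total MST weight: 1 + 1 + 2 + 3 + 3 + 4 + 5 = 19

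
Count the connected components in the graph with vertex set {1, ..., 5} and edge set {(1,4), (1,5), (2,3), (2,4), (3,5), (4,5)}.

Step 1: Build adjacency list from edges:
  1: 4, 5
  2: 3, 4
  3: 2, 5
  4: 1, 2, 5
  5: 1, 3, 4

Step 2: Run BFS/DFS from vertex 1:
  Visited: {1, 4, 5, 2, 3}
  Reached 5 of 5 vertices

Step 3: All 5 vertices reached from vertex 1, so the graph is connected.
Number of connected components: 1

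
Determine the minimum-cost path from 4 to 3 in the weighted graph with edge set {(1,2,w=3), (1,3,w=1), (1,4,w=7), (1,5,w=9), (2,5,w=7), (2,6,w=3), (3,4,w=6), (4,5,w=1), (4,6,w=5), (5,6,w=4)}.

Step 1: Build adjacency list with weights:
  1: 2(w=3), 3(w=1), 4(w=7), 5(w=9)
  2: 1(w=3), 5(w=7), 6(w=3)
  3: 1(w=1), 4(w=6)
  4: 1(w=7), 3(w=6), 5(w=1), 6(w=5)
  5: 1(w=9), 2(w=7), 4(w=1), 6(w=4)
  6: 2(w=3), 4(w=5), 5(w=4)

Step 2: Apply Dijkstra's algorithm from vertex 4:
  Visit vertex 4 (distance=0)
    Update dist[1] = 7
    Update dist[3] = 6
    Update dist[5] = 1
    Update dist[6] = 5
  Visit vertex 5 (distance=1)
    Update dist[2] = 8
  Visit vertex 6 (distance=5)
  Visit vertex 3 (distance=6)

Step 3: Shortest path: 4 -> 3
Total weight: 6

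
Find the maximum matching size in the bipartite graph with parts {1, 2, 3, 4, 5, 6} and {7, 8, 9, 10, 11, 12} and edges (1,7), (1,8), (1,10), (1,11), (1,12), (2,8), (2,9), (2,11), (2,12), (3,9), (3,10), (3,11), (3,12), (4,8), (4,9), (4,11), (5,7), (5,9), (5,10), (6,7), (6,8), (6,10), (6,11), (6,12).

Step 1: List the neighbors of each left vertex:
  1: 7, 8, 10, 11, 12
  2: 8, 9, 11, 12
  3: 9, 10, 11, 12
  4: 8, 9, 11
  5: 7, 9, 10
  6: 7, 8, 10, 11, 12

Step 2: Greedily match left vertices, then look for augmenting paths:
  Match 1 -- 7
  Match 2 -- 8
  Match 3 -- 9
  Match 4 -- 11
  Match 5 -- 10
  Match 6 -- 12
  No augmenting path remains.

Step 3: Verify this is maximum:
  Matching size 6 = min(|L|, |R|) = min(6, 6), which is an upper bound, so this matching is maximum.

Maximum matching: {(1,7), (2,8), (3,9), (4,11), (5,10), (6,12)}
Size: 6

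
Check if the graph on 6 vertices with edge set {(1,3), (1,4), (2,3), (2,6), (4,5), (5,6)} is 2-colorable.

Step 1: Attempt 2-coloring using BFS:
  Start at vertex 1, assign color 0
  Color vertex 3 with color 1 (neighbor of 1)
  Color vertex 4 with color 1 (neighbor of 1)
  Color vertex 2 with color 0 (neighbor of 3)
  Color vertex 5 with color 0 (neighbor of 4)
  Color vertex 6 with color 1 (neighbor of 2)

Step 2: 2-coloring succeeded. No conflicts found.
  Set A (color 0): {1, 2, 5}
  Set B (color 1): {3, 4, 6}

The graph is bipartite with partition {1, 2, 5}, {3, 4, 6}.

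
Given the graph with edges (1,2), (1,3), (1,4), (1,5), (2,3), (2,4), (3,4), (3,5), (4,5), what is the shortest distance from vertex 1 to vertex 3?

Step 1: Build adjacency list:
  1: 2, 3, 4, 5
  2: 1, 3, 4
  3: 1, 2, 4, 5
  4: 1, 2, 3, 5
  5: 1, 3, 4

Step 2: BFS from vertex 1 to find shortest path to 3:
  vertex 2 reached at distance 1
  vertex 3 reached at distance 1

Step 3: Shortest path: 1 -> 3
Path length: 1 edge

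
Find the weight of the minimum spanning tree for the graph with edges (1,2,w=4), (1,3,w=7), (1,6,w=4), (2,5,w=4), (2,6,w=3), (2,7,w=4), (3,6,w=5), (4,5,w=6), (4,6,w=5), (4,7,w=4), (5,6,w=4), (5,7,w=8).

Apply Kruskal's algorithm (sort edges by weight, add if no cycle):

Sorted edges by weight:
  (2,6) w=3
  (1,2) w=4
  (1,6) w=4
  (2,7) w=4
  (2,5) w=4
  (4,7) w=4
  (5,6) w=4
  (3,6) w=5
  (4,6) w=5
  (4,5) w=6
  (1,3) w=7
  (5,7) w=8

Add edge (2,6) w=3 -- no cycle. Running total: 3
Add edge (1,2) w=4 -- no cycle. Running total: 7
Skip edge (1,6) w=4 -- would create cycle
Add edge (2,7) w=4 -- no cycle. Running total: 11
Add edge (2,5) w=4 -- no cycle. Running total: 15
Add edge (4,7) w=4 -- no cycle. Running total: 19
Skip edge (5,6) w=4 -- would create cycle
Add edge (3,6) w=5 -- no cycle. Running total: 24

MST edges: (2,6,w=3), (1,2,w=4), (2,7,w=4), (2,5,w=4), (4,7,w=4), (3,6,w=5)
Total MST weight: 3 + 4 + 4 + 4 + 4 + 5 = 24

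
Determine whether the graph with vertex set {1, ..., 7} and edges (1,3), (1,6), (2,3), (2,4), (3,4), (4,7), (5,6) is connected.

Step 1: Build adjacency list from edges:
  1: 3, 6
  2: 3, 4
  3: 1, 2, 4
  4: 2, 3, 7
  5: 6
  6: 1, 5
  7: 4

Step 2: Run BFS/DFS from vertex 1:
  Visited: {1, 3, 6, 2, 4, 5, 7}
  Reached 7 of 7 vertices

Step 3: All 7 vertices reached from vertex 1, so the graph is connected.
Answer: Yes, the graph is connected.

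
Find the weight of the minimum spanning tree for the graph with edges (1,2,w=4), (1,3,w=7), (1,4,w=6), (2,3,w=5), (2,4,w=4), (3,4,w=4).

Apply Kruskal's algorithm (sort edges by weight, add if no cycle):

Sorted edges by weight:
  (1,2) w=4
  (2,4) w=4
  (3,4) w=4
  (2,3) w=5
  (1,4) w=6
  (1,3) w=7

Add edge (1,2) w=4 -- no cycle. Running total: 4
Add edge (2,4) w=4 -- no cycle. Running total: 8
Add edge (3,4) w=4 -- no cycle. Running total: 12

MST edges: (1,2,w=4), (2,4,w=4), (3,4,w=4)
Total MST weight: 4 + 4 + 4 = 12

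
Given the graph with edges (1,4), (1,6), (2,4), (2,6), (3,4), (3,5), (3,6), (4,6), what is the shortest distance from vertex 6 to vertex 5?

Step 1: Build adjacency list:
  1: 4, 6
  2: 4, 6
  3: 4, 5, 6
  4: 1, 2, 3, 6
  5: 3
  6: 1, 2, 3, 4

Step 2: BFS from vertex 6 to find shortest path to 5:
  vertex 1 reached at distance 1
  vertex 2 reached at distance 1
  vertex 3 reached at distance 1
  vertex 4 reached at distance 1
  vertex 5 reached at distance 2

Step 3: Shortest path: 6 -> 3 -> 5
Path length: 2 edges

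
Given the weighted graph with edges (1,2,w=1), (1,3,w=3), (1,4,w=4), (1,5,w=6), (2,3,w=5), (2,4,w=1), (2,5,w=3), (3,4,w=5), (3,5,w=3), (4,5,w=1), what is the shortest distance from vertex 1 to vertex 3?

Step 1: Build adjacency list with weights:
  1: 2(w=1), 3(w=3), 4(w=4), 5(w=6)
  2: 1(w=1), 3(w=5), 4(w=1), 5(w=3)
  3: 1(w=3), 2(w=5), 4(w=5), 5(w=3)
  4: 1(w=4), 2(w=1), 3(w=5), 5(w=1)
  5: 1(w=6), 2(w=3), 3(w=3), 4(w=1)

Step 2: Apply Dijkstra's algorithm from vertex 1:
  Visit vertex 1 (distance=0)
    Update dist[2] = 1
    Update dist[3] = 3
    Update dist[4] = 4
    Update dist[5] = 6
  Visit vertex 2 (distance=1)
    Update dist[4] = 2
    Update dist[5] = 4
  Visit vertex 4 (distance=2)
    Update dist[5] = 3
  Visit vertex 3 (distance=3)

Step 3: Shortest path: 1 -> 3
Total weight: 3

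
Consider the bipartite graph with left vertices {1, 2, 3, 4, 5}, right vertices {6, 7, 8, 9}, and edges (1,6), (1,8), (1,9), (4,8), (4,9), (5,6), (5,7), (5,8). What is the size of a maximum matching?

Step 1: List the neighbors of each left vertex:
  1: 6, 8, 9
  2: (none)
  3: (none)
  4: 8, 9
  5: 6, 7, 8

Step 2: Greedily match left vertices, then look for augmenting paths:
  Match 1 -- 6
  Match 4 -- 8
  Match 5 -- 7
  No augmenting path remains.

Step 3: Verify this is maximum:
  Matching has size 3. The vertex set {1, 4, 5} covers every edge and has size 3; any matching has at most one edge per cover vertex, so 3 is maximum (König's theorem).

Maximum matching: {(1,6), (4,8), (5,7)}
Size: 3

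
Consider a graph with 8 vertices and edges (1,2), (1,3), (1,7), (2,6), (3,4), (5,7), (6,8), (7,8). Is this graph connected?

Step 1: Build adjacency list from edges:
  1: 2, 3, 7
  2: 1, 6
  3: 1, 4
  4: 3
  5: 7
  6: 2, 8
  7: 1, 5, 8
  8: 6, 7

Step 2: Run BFS/DFS from vertex 1:
  Visited: {1, 2, 3, 7, 6, 4, 5, 8}
  Reached 8 of 8 vertices

Step 3: All 8 vertices reached from vertex 1, so the graph is connected.
Answer: Yes, the graph is connected.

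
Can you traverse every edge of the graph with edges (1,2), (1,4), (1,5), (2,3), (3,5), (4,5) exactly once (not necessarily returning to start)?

Step 1: Find the degree of each vertex:
  deg(1) = 3
  deg(2) = 2
  deg(3) = 2
  deg(4) = 2
  deg(5) = 3

Step 2: Count vertices with odd degree:
  Odd-degree vertices: 1, 5 (2 total)

Step 3: Apply Euler's theorem:
  - Eulerian circuit exists iff graph is connected and all vertices have even degree
  - Eulerian path exists iff graph is connected and has 0 or 2 odd-degree vertices

Graph is connected with exactly 2 odd-degree vertices (1, 5).
Eulerian path exists (starting and ending at the odd-degree vertices), but no Eulerian circuit.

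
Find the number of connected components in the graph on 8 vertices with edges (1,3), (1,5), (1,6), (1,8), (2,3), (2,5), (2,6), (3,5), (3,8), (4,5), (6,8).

Step 1: Build adjacency list from edges:
  1: 3, 5, 6, 8
  2: 3, 5, 6
  3: 1, 2, 5, 8
  4: 5
  5: 1, 2, 3, 4
  6: 1, 2, 8
  7: (none)
  8: 1, 3, 6

Step 2: Run BFS/DFS from vertex 1:
  Visited: {1, 3, 5, 6, 8, 2, 4}
  Reached 7 of 8 vertices

Step 3: Only 7 of 8 vertices reached. Graph is disconnected.
Connected components: {1, 2, 3, 4, 5, 6, 8}, {7}
Number of connected components: 2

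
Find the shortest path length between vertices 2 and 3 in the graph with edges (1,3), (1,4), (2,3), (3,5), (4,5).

Step 1: Build adjacency list:
  1: 3, 4
  2: 3
  3: 1, 2, 5
  4: 1, 5
  5: 3, 4

Step 2: BFS from vertex 2 to find shortest path to 3:
  vertex 3 reached at distance 1

Step 3: Shortest path: 2 -> 3
Path length: 1 edge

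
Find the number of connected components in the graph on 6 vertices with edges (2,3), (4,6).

Step 1: Build adjacency list from edges:
  1: (none)
  2: 3
  3: 2
  4: 6
  5: (none)
  6: 4

Step 2: Run BFS/DFS from vertex 1:
  Visited: {1}
  Reached 1 of 6 vertices

Step 3: Only 1 of 6 vertices reached. Graph is disconnected.
Connected components: {1}, {2, 3}, {4, 6}, {5}
Number of connected components: 4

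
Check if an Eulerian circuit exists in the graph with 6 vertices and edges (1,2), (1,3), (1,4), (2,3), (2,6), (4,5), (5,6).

Step 1: Find the degree of each vertex:
  deg(1) = 3
  deg(2) = 3
  deg(3) = 2
  deg(4) = 2
  deg(5) = 2
  deg(6) = 2

Step 2: Count vertices with odd degree:
  Odd-degree vertices: 1, 2 (2 total)

Step 3: Apply Euler's theorem:
  - Eulerian circuit exists iff graph is connected and all vertices have even degree
  - Eulerian path exists iff graph is connected and has 0 or 2 odd-degree vertices

Graph is connected with exactly 2 odd-degree vertices (1, 2).
Eulerian path exists (starting and ending at the odd-degree vertices), but no Eulerian circuit.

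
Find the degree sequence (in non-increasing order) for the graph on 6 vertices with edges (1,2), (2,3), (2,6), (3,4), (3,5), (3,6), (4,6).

Step 1: Count edges incident to each vertex:
  deg(1) = 1 (neighbors: 2)
  deg(2) = 3 (neighbors: 1, 3, 6)
  deg(3) = 4 (neighbors: 2, 4, 5, 6)
  deg(4) = 2 (neighbors: 3, 6)
  deg(5) = 1 (neighbors: 3)
  deg(6) = 3 (neighbors: 2, 3, 4)

Step 2: Sort degrees in non-increasing order:
  Degrees: [1, 3, 4, 2, 1, 3] -> sorted: [4, 3, 3, 2, 1, 1]

Degree sequence: [4, 3, 3, 2, 1, 1]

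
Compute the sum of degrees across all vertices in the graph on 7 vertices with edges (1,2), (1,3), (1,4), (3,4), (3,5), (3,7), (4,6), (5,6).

Step 1: Count edges incident to each vertex:
  deg(1) = 3 (neighbors: 2, 3, 4)
  deg(2) = 1 (neighbors: 1)
  deg(3) = 4 (neighbors: 1, 4, 5, 7)
  deg(4) = 3 (neighbors: 1, 3, 6)
  deg(5) = 2 (neighbors: 3, 6)
  deg(6) = 2 (neighbors: 4, 5)
  deg(7) = 1 (neighbors: 3)

Step 2: Sum all degrees:
  3 + 1 + 4 + 3 + 2 + 2 + 1 = 16

Verification: sum of degrees = 2 * |E| = 2 * 8 = 16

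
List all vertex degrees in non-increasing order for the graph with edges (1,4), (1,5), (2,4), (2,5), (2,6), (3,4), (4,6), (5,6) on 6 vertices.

Step 1: Count edges incident to each vertex:
  deg(1) = 2 (neighbors: 4, 5)
  deg(2) = 3 (neighbors: 4, 5, 6)
  deg(3) = 1 (neighbors: 4)
  deg(4) = 4 (neighbors: 1, 2, 3, 6)
  deg(5) = 3 (neighbors: 1, 2, 6)
  deg(6) = 3 (neighbors: 2, 4, 5)

Step 2: Sort degrees in non-increasing order:
  Degrees: [2, 3, 1, 4, 3, 3] -> sorted: [4, 3, 3, 3, 2, 1]

Degree sequence: [4, 3, 3, 3, 2, 1]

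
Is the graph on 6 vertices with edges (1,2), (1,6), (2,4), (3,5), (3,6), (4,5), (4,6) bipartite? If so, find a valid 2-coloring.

Step 1: Attempt 2-coloring using BFS:
  Start at vertex 1, assign color 0
  Color vertex 2 with color 1 (neighbor of 1)
  Color vertex 6 with color 1 (neighbor of 1)
  Color vertex 4 with color 0 (neighbor of 2)
  Color vertex 3 with color 0 (neighbor of 6)
  Color vertex 5 with color 1 (neighbor of 4)

Step 2: 2-coloring succeeded. No conflicts found.
  Set A (color 0): {1, 3, 4}
  Set B (color 1): {2, 5, 6}

The graph is bipartite with partition {1, 3, 4}, {2, 5, 6}.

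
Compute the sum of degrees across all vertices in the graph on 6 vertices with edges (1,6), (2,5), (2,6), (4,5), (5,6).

Step 1: Count edges incident to each vertex:
  deg(1) = 1 (neighbors: 6)
  deg(2) = 2 (neighbors: 5, 6)
  deg(3) = 0 (neighbors: none)
  deg(4) = 1 (neighbors: 5)
  deg(5) = 3 (neighbors: 2, 4, 6)
  deg(6) = 3 (neighbors: 1, 2, 5)

Step 2: Sum all degrees:
  1 + 2 + 0 + 1 + 3 + 3 = 10

Verification: sum of degrees = 2 * |E| = 2 * 5 = 10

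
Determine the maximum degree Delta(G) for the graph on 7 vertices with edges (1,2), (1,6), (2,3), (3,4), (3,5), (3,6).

Step 1: Count edges incident to each vertex:
  deg(1) = 2 (neighbors: 2, 6)
  deg(2) = 2 (neighbors: 1, 3)
  deg(3) = 4 (neighbors: 2, 4, 5, 6)
  deg(4) = 1 (neighbors: 3)
  deg(5) = 1 (neighbors: 3)
  deg(6) = 2 (neighbors: 1, 3)
  deg(7) = 0 (neighbors: none)

Step 2: Find maximum:
  max(2, 2, 4, 1, 1, 2, 0) = 4 (vertex 3)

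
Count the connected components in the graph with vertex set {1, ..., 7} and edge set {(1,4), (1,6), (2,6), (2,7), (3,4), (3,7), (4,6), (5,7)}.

Step 1: Build adjacency list from edges:
  1: 4, 6
  2: 6, 7
  3: 4, 7
  4: 1, 3, 6
  5: 7
  6: 1, 2, 4
  7: 2, 3, 5

Step 2: Run BFS/DFS from vertex 1:
  Visited: {1, 4, 6, 3, 2, 7, 5}
  Reached 7 of 7 vertices

Step 3: All 7 vertices reached from vertex 1, so the graph is connected.
Number of connected components: 1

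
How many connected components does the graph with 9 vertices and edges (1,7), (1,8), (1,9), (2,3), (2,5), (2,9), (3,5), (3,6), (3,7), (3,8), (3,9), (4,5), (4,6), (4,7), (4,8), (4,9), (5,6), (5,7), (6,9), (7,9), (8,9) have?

Step 1: Build adjacency list from edges:
  1: 7, 8, 9
  2: 3, 5, 9
  3: 2, 5, 6, 7, 8, 9
  4: 5, 6, 7, 8, 9
  5: 2, 3, 4, 6, 7
  6: 3, 4, 5, 9
  7: 1, 3, 4, 5, 9
  8: 1, 3, 4, 9
  9: 1, 2, 3, 4, 6, 7, 8

Step 2: Run BFS/DFS from vertex 1:
  Visited: {1, 7, 8, 9, 3, 4, 5, 2, 6}
  Reached 9 of 9 vertices

Step 3: All 9 vertices reached from vertex 1, so the graph is connected.
Number of connected components: 1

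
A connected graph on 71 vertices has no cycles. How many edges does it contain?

A tree on n vertices always has exactly n - 1 edges.
For n = 71: edges = 71 - 1 = 70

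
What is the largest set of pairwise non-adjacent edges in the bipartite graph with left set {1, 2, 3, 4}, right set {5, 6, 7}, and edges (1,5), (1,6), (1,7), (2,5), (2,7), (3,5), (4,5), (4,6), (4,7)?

Step 1: List the neighbors of each left vertex:
  1: 5, 6, 7
  2: 5, 7
  3: 5
  4: 5, 6, 7

Step 2: Greedily match left vertices, then look for augmenting paths:
  Match 1 -- 5
  Match 2 -- 7
  Match 4 -- 6
  No augmenting path remains.

Step 3: Verify this is maximum:
  Matching size 3 = min(|L|, |R|) = min(4, 3), which is an upper bound, so this matching is maximum.

Maximum matching: {(1,5), (2,7), (4,6)}
Size: 3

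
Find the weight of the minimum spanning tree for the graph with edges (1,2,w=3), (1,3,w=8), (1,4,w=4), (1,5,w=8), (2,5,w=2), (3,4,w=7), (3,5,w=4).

Apply Kruskal's algorithm (sort edges by weight, add if no cycle):

Sorted edges by weight:
  (2,5) w=2
  (1,2) w=3
  (1,4) w=4
  (3,5) w=4
  (3,4) w=7
  (1,3) w=8
  (1,5) w=8

Add edge (2,5) w=2 -- no cycle. Running total: 2
Add edge (1,2) w=3 -- no cycle. Running total: 5
Add edge (1,4) w=4 -- no cycle. Running total: 9
Add edge (3,5) w=4 -- no cycle. Running total: 13

MST edges: (2,5,w=2), (1,2,w=3), (1,4,w=4), (3,5,w=4)
Total MST weight: 2 + 3 + 4 + 4 = 13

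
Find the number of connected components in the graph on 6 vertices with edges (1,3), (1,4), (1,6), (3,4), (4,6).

Step 1: Build adjacency list from edges:
  1: 3, 4, 6
  2: (none)
  3: 1, 4
  4: 1, 3, 6
  5: (none)
  6: 1, 4

Step 2: Run BFS/DFS from vertex 1:
  Visited: {1, 3, 4, 6}
  Reached 4 of 6 vertices

Step 3: Only 4 of 6 vertices reached. Graph is disconnected.
Connected components: {1, 3, 4, 6}, {2}, {5}
Number of connected components: 3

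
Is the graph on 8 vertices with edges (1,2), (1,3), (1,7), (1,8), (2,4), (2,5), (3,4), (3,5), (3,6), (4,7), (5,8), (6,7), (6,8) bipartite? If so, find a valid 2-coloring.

Step 1: Attempt 2-coloring using BFS:
  Start at vertex 1, assign color 0
  Color vertex 2 with color 1 (neighbor of 1)
  Color vertex 3 with color 1 (neighbor of 1)
  Color vertex 7 with color 1 (neighbor of 1)
  Color vertex 8 with color 1 (neighbor of 1)
  Color vertex 4 with color 0 (neighbor of 2)
  Color vertex 5 with color 0 (neighbor of 2)
  Color vertex 6 with color 0 (neighbor of 3)

Step 2: 2-coloring succeeded. No conflicts found.
  Set A (color 0): {1, 4, 5, 6}
  Set B (color 1): {2, 3, 7, 8}

The graph is bipartite with partition {1, 4, 5, 6}, {2, 3, 7, 8}.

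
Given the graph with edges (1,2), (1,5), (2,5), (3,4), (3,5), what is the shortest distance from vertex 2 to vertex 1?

Step 1: Build adjacency list:
  1: 2, 5
  2: 1, 5
  3: 4, 5
  4: 3
  5: 1, 2, 3

Step 2: BFS from vertex 2 to find shortest path to 1:
  vertex 1 reached at distance 1

Step 3: Shortest path: 2 -> 1
Path length: 1 edge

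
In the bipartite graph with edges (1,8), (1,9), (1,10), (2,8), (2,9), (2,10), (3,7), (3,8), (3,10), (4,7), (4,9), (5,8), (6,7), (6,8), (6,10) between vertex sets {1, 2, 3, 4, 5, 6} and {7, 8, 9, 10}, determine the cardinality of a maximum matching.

Step 1: List the neighbors of each left vertex:
  1: 8, 9, 10
  2: 8, 9, 10
  3: 7, 8, 10
  4: 7, 9
  5: 8
  6: 7, 8, 10

Step 2: Greedily match left vertices, then look for augmenting paths:
  Match 1 -- 8
  Match 2 -- 9
  Match 3 -- 7
  Match 6 -- 10
  No augmenting path remains.

Step 3: Verify this is maximum:
  Matching size 4 = min(|L|, |R|) = min(6, 4), which is an upper bound, so this matching is maximum.

Maximum matching: {(1,8), (2,9), (3,7), (6,10)}
Size: 4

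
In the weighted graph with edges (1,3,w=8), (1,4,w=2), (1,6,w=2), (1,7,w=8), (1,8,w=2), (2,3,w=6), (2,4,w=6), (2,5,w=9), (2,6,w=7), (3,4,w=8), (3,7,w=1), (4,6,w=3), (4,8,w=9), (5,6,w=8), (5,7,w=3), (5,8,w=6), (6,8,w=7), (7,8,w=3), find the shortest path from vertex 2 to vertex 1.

Step 1: Build adjacency list with weights:
  1: 3(w=8), 4(w=2), 6(w=2), 7(w=8), 8(w=2)
  2: 3(w=6), 4(w=6), 5(w=9), 6(w=7)
  3: 1(w=8), 2(w=6), 4(w=8), 7(w=1)
  4: 1(w=2), 2(w=6), 3(w=8), 6(w=3), 8(w=9)
  5: 2(w=9), 6(w=8), 7(w=3), 8(w=6)
  6: 1(w=2), 2(w=7), 4(w=3), 5(w=8), 8(w=7)
  7: 1(w=8), 3(w=1), 5(w=3), 8(w=3)
  8: 1(w=2), 4(w=9), 5(w=6), 6(w=7), 7(w=3)

Step 2: Apply Dijkstra's algorithm from vertex 2:
  Visit vertex 2 (distance=0)
    Update dist[3] = 6
    Update dist[4] = 6
    Update dist[5] = 9
    Update dist[6] = 7
  Visit vertex 3 (distance=6)
    Update dist[1] = 14
    Update dist[7] = 7
  Visit vertex 4 (distance=6)
    Update dist[1] = 8
    Update dist[8] = 15
  Visit vertex 6 (distance=7)
    Update dist[8] = 14
  Visit vertex 7 (distance=7)
    Update dist[8] = 10
  Visit vertex 1 (distance=8)

Step 3: Shortest path: 2 -> 4 -> 1
Total weight: 6 + 2 = 8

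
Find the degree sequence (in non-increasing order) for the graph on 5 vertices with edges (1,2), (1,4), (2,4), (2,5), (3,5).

Step 1: Count edges incident to each vertex:
  deg(1) = 2 (neighbors: 2, 4)
  deg(2) = 3 (neighbors: 1, 4, 5)
  deg(3) = 1 (neighbors: 5)
  deg(4) = 2 (neighbors: 1, 2)
  deg(5) = 2 (neighbors: 2, 3)

Step 2: Sort degrees in non-increasing order:
  Degrees: [2, 3, 1, 2, 2] -> sorted: [3, 2, 2, 2, 1]

Degree sequence: [3, 2, 2, 2, 1]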